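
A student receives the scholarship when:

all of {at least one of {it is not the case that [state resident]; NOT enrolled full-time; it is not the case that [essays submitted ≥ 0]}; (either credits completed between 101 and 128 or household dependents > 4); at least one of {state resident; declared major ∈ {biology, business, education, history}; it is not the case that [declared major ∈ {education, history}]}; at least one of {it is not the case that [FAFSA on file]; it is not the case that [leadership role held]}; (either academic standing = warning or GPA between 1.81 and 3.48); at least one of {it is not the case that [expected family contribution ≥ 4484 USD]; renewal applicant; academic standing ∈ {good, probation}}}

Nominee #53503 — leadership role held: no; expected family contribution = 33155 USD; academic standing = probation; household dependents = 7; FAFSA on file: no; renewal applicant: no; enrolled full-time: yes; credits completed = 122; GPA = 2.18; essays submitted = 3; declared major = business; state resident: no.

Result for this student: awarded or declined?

Atomic conditions:
  state resident: no → false
  NOT enrolled full-time: yes → false
  essays submitted ≥ 0: 3 ≥ 0 is true
  credits completed between 101 and 128: 122 in [101, 128] is true
  household dependents > 4: 7 > 4 is true
  declared major ∈ {biology, business, education, history}: business is in the set → true
  declared major ∈ {education, history}: business is not in the set → false
  FAFSA on file: no → false
  leadership role held: no → false
  academic standing = warning: probation == warning is false
  GPA between 1.81 and 3.48: 2.18 in [1.81, 3.48] is true
  expected family contribution ≥ 4484 USD: 33155 ≥ 4484 is true
  renewal applicant: no → false
  academic standing ∈ {good, probation}: probation is in the set → true
Combine:
[1.1] NOT false = true
[1.3] NOT true = false
[1] true OR false OR false = true
[2] true OR true = true
[3.3] NOT false = true
[3] false OR true OR true = true
[4.1] NOT false = true
[4.2] NOT false = true
[4] true OR true = true
[5] false OR true = true
[6.1] NOT true = false
[6] false OR false OR true = true
[root] true AND true AND true AND true AND true AND true = true
Overall: true → awarded

Awarded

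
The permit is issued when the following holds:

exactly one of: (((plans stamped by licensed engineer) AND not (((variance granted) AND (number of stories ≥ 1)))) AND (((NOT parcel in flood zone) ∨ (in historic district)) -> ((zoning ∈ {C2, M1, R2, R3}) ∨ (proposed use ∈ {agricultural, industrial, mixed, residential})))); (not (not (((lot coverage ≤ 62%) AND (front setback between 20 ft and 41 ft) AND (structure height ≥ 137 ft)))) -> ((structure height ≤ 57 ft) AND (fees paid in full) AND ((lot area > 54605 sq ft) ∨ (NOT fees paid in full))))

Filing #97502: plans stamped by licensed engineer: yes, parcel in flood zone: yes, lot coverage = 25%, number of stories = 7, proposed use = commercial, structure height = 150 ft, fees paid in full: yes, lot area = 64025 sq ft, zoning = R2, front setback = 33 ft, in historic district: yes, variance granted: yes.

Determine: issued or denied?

Denied

Atomic conditions:
  plans stamped by licensed engineer: yes → true
  variance granted: yes → true
  number of stories ≥ 1: 7 ≥ 1 is true
  NOT parcel in flood zone: yes → false
  in historic district: yes → true
  zoning ∈ {C2, M1, R2, R3}: R2 is in the set → true
  proposed use ∈ {agricultural, industrial, mixed, residential}: commercial is not in the set → false
  lot coverage ≤ 62%: 25 ≤ 62 is true
  front setback between 20 ft and 41 ft: 33 in [20, 41] is true
  structure height ≥ 137 ft: 150 ≥ 137 is true
  structure height ≤ 57 ft: 150 ≤ 57 is false
  fees paid in full: yes → true
  lot area > 54605 sq ft: 64025 > 54605 is true
  NOT fees paid in full: yes → false
Combine:
[1.1.2.1] true AND true = true
[1.1.2] NOT true = false
[1.1] true AND false = false
[1.2.1] false OR true = true
[1.2.2] true OR false = true
[1.2] true → true = true
[1] false AND true = false
[2.1.1.1] true AND true AND true = true
[2.1.1] NOT true = false
[2.1] NOT false = true
[2.2.3] true OR false = true
[2.2] false AND true AND true = false
[2] true → false = false
[root] exactly-one(false, false) = false
Overall: false → denied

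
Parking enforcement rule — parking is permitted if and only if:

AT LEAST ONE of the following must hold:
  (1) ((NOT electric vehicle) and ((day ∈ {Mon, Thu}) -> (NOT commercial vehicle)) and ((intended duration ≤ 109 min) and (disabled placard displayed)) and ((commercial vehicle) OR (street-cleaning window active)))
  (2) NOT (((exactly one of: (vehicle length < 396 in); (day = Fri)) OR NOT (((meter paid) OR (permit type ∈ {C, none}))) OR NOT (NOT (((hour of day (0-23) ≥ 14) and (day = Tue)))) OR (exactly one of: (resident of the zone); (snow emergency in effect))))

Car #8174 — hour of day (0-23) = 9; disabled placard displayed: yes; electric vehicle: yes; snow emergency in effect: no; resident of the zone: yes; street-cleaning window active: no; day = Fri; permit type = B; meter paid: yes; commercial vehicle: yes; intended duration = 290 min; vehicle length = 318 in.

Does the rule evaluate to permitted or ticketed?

Ticketed

Atomic conditions:
  NOT electric vehicle: yes → false
  day ∈ {Mon, Thu}: Fri is not in the set → false
  NOT commercial vehicle: yes → false
  intended duration ≤ 109 min: 290 ≤ 109 is false
  disabled placard displayed: yes → true
  commercial vehicle: yes → true
  street-cleaning window active: no → false
  vehicle length < 396 in: 318 < 396 is true
  day = Fri: Fri == Fri is true
  meter paid: yes → true
  permit type ∈ {C, none}: B is not in the set → false
  hour of day (0-23) ≥ 14: 9 ≥ 14 is false
  day = Tue: Fri == Tue is false
  resident of the zone: yes → true
  snow emergency in effect: no → false
Combine:
[1.2] false → false (antecedent false ⇒ implication holds) = true
[1.3] false AND true = false
[1.4] true OR false = true
[1] false AND true AND false AND true = false
[2.1.1] exactly-one(true, true) = false
[2.1.2.1] true OR false = true
[2.1.2] NOT true = false
[2.1.3.1.1] false AND false = false
[2.1.3.1] NOT false = true
[2.1.3] NOT true = false
[2.1.4] exactly-one(true, false) = true
[2.1] false OR false OR false OR true = true
[2] NOT true = false
[root] false OR false = false
Overall: false → ticketed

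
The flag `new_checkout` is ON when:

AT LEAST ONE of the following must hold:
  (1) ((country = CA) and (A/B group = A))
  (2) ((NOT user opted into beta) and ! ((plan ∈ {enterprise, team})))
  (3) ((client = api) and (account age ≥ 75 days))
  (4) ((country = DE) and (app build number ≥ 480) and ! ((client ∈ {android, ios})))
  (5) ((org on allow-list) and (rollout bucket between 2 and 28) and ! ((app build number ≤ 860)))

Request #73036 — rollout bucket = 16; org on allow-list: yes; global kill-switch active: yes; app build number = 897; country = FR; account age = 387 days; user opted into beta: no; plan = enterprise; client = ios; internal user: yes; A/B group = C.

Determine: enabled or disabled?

Atomic conditions:
  country = CA: FR == CA is false
  A/B group = A: C == A is false
  NOT user opted into beta: no → true
  plan ∈ {enterprise, team}: enterprise is in the set → true
  client = api: ios == api is false
  account age ≥ 75 days: 387 ≥ 75 is true
  country = DE: FR == DE is false
  app build number ≥ 480: 897 ≥ 480 is true
  client ∈ {android, ios}: ios is in the set → true
  org on allow-list: yes → true
  rollout bucket between 2 and 28: 16 in [2, 28] is true
  app build number ≤ 860: 897 ≤ 860 is false
Combine:
[1] false AND false = false
[2.2] NOT true = false
[2] true AND false = false
[3] false AND true = false
[4.3] NOT true = false
[4] false AND true AND false = false
[5.3] NOT false = true
[5] true AND true AND true = true
[root] false OR false OR false OR false OR true = true
Overall: true → enabled

Enabled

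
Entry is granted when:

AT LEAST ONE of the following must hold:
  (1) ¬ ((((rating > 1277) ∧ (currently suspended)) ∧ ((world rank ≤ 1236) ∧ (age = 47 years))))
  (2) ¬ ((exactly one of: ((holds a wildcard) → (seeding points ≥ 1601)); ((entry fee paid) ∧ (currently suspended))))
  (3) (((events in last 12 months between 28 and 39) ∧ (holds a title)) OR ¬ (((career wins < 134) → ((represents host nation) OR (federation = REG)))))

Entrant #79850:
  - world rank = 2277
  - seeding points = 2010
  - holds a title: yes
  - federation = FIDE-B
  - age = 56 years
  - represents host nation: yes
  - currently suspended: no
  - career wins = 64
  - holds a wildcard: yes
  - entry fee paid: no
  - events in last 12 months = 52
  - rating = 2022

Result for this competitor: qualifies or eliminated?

Qualifies

Atomic conditions:
  rating > 1277: 2022 > 1277 is true
  currently suspended: no → false
  world rank ≤ 1236: 2277 ≤ 1236 is false
  age = 47 years: 56 == 47 is false
  holds a wildcard: yes → true
  seeding points ≥ 1601: 2010 ≥ 1601 is true
  entry fee paid: no → false
  events in last 12 months between 28 and 39: 52 in [28, 39] is false
  holds a title: yes → true
  career wins < 134: 64 < 134 is true
  represents host nation: yes → true
  federation = REG: FIDE-B == REG is false
Combine:
[1.1.1] true AND false = false
[1.1.2] false AND false = false
[1.1] false AND false = false
[1] NOT false = true
[2.1.1] true → true = true
[2.1.2] false AND false = false
[2.1] exactly-one(true, false) = true
[2] NOT true = false
[3.1] false AND true = false
[3.2.1.2] true OR false = true
[3.2.1] true → true = true
[3.2] NOT true = false
[3] false OR false = false
[root] true OR false OR false = true
Overall: true → qualifies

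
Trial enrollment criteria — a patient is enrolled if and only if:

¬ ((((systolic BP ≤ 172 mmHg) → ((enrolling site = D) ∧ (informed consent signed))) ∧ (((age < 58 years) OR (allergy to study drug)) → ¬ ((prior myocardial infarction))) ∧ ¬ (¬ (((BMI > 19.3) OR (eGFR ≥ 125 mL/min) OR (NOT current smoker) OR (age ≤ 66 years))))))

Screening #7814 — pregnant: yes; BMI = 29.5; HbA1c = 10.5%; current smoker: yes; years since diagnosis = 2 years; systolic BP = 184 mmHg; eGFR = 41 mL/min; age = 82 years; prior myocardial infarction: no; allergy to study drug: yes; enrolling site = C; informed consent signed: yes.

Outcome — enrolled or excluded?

Atomic conditions:
  systolic BP ≤ 172 mmHg: 184 ≤ 172 is false
  enrolling site = D: C == D is false
  informed consent signed: yes → true
  age < 58 years: 82 < 58 is false
  allergy to study drug: yes → true
  prior myocardial infarction: no → false
  BMI > 19.3: 29.5 > 19.3 is true
  eGFR ≥ 125 mL/min: 41 ≥ 125 is false
  NOT current smoker: yes → false
  age ≤ 66 years: 82 ≤ 66 is false
Combine:
[1.1.2] false AND true = false
[1.1] false → false (antecedent false ⇒ implication holds) = true
[1.2.1] false OR true = true
[1.2.2] NOT false = true
[1.2] true → true = true
[1.3.1.1] true OR false OR false OR false = true
[1.3.1] NOT true = false
[1.3] NOT false = true
[1] true AND true AND true = true
[root] NOT true = false
Overall: false → excluded

Excluded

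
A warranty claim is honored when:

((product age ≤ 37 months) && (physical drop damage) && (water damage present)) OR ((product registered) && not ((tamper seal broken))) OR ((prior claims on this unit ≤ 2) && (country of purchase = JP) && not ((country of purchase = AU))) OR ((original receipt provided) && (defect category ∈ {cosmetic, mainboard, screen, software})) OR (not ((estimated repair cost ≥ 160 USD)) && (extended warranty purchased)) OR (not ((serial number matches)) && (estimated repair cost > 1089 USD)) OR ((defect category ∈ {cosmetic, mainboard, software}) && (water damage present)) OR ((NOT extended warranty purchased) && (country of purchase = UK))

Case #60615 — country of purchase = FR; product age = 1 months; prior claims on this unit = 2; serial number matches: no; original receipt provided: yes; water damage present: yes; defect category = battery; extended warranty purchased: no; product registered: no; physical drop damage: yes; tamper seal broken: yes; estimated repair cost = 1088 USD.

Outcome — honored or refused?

Honored

Atomic conditions:
  product age ≤ 37 months: 1 ≤ 37 is true
  physical drop damage: yes → true
  water damage present: yes → true
  product registered: no → false
  tamper seal broken: yes → true
  prior claims on this unit ≤ 2: 2 ≤ 2 is true
  country of purchase = JP: FR == JP is false
  country of purchase = AU: FR == AU is false
  original receipt provided: yes → true
  defect category ∈ {cosmetic, mainboard, screen, software}: battery is not in the set → false
  estimated repair cost ≥ 160 USD: 1088 ≥ 160 is true
  extended warranty purchased: no → false
  serial number matches: no → false
  estimated repair cost > 1089 USD: 1088 > 1089 is false
  defect category ∈ {cosmetic, mainboard, software}: battery is not in the set → false
  NOT extended warranty purchased: no → true
  country of purchase = UK: FR == UK is false
Combine:
[1] true AND true AND true = true
[2.2] NOT true = false
[2] false AND false = false
[3.3] NOT false = true
[3] true AND false AND true = false
[4] true AND false = false
[5.1] NOT true = false
[5] false AND false = false
[6.1] NOT false = true
[6] true AND false = false
[7] false AND true = false
[8] true AND false = false
[root] true OR false OR false OR false OR false OR false OR false OR false = true
Overall: true → honored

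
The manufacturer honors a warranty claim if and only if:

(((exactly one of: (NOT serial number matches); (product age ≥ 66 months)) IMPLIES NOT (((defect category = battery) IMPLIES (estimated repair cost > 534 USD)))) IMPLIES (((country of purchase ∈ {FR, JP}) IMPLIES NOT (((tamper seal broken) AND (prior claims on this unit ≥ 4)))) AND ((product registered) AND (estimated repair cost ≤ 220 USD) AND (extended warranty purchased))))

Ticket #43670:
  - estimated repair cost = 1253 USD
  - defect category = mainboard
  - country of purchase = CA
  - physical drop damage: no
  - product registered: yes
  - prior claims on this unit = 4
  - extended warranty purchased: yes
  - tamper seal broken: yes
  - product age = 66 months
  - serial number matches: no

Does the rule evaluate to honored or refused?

Atomic conditions:
  NOT serial number matches: no → true
  product age ≥ 66 months: 66 ≥ 66 is true
  defect category = battery: mainboard == battery is false
  estimated repair cost > 534 USD: 1253 > 534 is true
  country of purchase ∈ {FR, JP}: CA is not in the set → false
  tamper seal broken: yes → true
  prior claims on this unit ≥ 4: 4 ≥ 4 is true
  product registered: yes → true
  estimated repair cost ≤ 220 USD: 1253 ≤ 220 is false
  extended warranty purchased: yes → true
Combine:
[1.1] exactly-one(true, true) = false
[1.2.1] false → true (antecedent false ⇒ implication holds) = true
[1.2] NOT true = false
[1] false → false (antecedent false ⇒ implication holds) = true
[2.1.2.1] true AND true = true
[2.1.2] NOT true = false
[2.1] false → false (antecedent false ⇒ implication holds) = true
[2.2] true AND false AND true = false
[2] true AND false = false
[root] true → false = false
Overall: false → refused

Refused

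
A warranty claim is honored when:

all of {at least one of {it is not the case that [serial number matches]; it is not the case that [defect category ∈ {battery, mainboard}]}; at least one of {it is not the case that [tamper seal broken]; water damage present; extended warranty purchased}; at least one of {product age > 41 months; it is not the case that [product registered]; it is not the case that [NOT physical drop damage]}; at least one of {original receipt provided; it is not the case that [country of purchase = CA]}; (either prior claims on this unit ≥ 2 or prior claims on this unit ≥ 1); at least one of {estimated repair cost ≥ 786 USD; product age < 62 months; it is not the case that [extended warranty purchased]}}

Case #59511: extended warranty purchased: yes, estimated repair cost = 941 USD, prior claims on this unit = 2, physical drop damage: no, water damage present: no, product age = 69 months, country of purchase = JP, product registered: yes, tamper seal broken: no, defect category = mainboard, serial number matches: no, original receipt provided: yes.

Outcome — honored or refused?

Honored

Atomic conditions:
  serial number matches: no → false
  defect category ∈ {battery, mainboard}: mainboard is in the set → true
  tamper seal broken: no → false
  water damage present: no → false
  extended warranty purchased: yes → true
  product age > 41 months: 69 > 41 is true
  product registered: yes → true
  NOT physical drop damage: no → true
  original receipt provided: yes → true
  country of purchase = CA: JP == CA is false
  prior claims on this unit ≥ 2: 2 ≥ 2 is true
  prior claims on this unit ≥ 1: 2 ≥ 1 is true
  estimated repair cost ≥ 786 USD: 941 ≥ 786 is true
  product age < 62 months: 69 < 62 is false
Combine:
[1.1] NOT false = true
[1.2] NOT true = false
[1] true OR false = true
[2.1] NOT false = true
[2] true OR false OR true = true
[3.2] NOT true = false
[3.3] NOT true = false
[3] true OR false OR false = true
[4.2] NOT false = true
[4] true OR true = true
[5] true OR true = true
[6.3] NOT true = false
[6] true OR false OR false = true
[root] true AND true AND true AND true AND true AND true = true
Overall: true → honored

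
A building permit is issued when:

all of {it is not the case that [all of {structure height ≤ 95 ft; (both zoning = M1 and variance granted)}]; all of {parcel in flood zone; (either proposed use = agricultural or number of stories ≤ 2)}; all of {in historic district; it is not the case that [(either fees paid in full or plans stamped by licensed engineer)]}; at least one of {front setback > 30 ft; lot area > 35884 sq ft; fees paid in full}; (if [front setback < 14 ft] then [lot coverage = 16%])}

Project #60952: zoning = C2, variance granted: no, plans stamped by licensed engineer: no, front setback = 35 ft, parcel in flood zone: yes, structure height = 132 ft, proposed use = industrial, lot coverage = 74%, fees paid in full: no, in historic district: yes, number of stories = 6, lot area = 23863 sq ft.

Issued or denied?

Denied

Atomic conditions:
  structure height ≤ 95 ft: 132 ≤ 95 is false
  zoning = M1: C2 == M1 is false
  variance granted: no → false
  parcel in flood zone: yes → true
  proposed use = agricultural: industrial == agricultural is false
  number of stories ≤ 2: 6 ≤ 2 is false
  in historic district: yes → true
  fees paid in full: no → false
  plans stamped by licensed engineer: no → false
  front setback > 30 ft: 35 > 30 is true
  lot area > 35884 sq ft: 23863 > 35884 is false
  front setback < 14 ft: 35 < 14 is false
  lot coverage = 16%: 74 == 16 is false
Combine:
[1.1.2] false AND false = false
[1.1] false AND false = false
[1] NOT false = true
[2.2] false OR false = false
[2] true AND false = false
[3.2.1] false OR false = false
[3.2] NOT false = true
[3] true AND true = true
[4] true OR false OR false = true
[5] false → false (antecedent false ⇒ implication holds) = true
[root] true AND false AND true AND true AND true = false
Overall: false → denied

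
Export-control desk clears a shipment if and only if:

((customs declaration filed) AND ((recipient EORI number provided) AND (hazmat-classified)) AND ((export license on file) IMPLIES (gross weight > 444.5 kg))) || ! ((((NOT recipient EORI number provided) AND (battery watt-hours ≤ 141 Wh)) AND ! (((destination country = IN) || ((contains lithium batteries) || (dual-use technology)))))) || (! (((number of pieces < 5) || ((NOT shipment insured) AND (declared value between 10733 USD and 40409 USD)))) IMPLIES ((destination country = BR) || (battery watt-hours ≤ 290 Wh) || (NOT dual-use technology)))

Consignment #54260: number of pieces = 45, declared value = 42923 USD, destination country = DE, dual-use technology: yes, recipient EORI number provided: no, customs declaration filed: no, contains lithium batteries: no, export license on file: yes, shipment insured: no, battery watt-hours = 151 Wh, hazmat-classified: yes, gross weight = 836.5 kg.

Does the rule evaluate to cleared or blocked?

Atomic conditions:
  customs declaration filed: no → false
  recipient EORI number provided: no → false
  hazmat-classified: yes → true
  export license on file: yes → true
  gross weight > 444.5 kg: 836.5 > 444.5 is true
  NOT recipient EORI number provided: no → true
  battery watt-hours ≤ 141 Wh: 151 ≤ 141 is false
  destination country = IN: DE == IN is false
  contains lithium batteries: no → false
  dual-use technology: yes → true
  number of pieces < 5: 45 < 5 is false
  NOT shipment insured: no → true
  declared value between 10733 USD and 40409 USD: 42923 in [10733, 40409] is false
  destination country = BR: DE == BR is false
  battery watt-hours ≤ 290 Wh: 151 ≤ 290 is true
  NOT dual-use technology: yes → false
Combine:
[1.2] false AND true = false
[1.3] true → true = true
[1] false AND false AND true = false
[2.1.1] true AND false = false
[2.1.2.1.2] false OR true = true
[2.1.2.1] false OR true = true
[2.1.2] NOT true = false
[2.1] false AND false = false
[2] NOT false = true
[3.1.1.2] true AND false = false
[3.1.1] false OR false = false
[3.1] NOT false = true
[3.2] false OR true OR false = true
[3] true → true = true
[root] false OR true OR true = true
Overall: true → cleared

Cleared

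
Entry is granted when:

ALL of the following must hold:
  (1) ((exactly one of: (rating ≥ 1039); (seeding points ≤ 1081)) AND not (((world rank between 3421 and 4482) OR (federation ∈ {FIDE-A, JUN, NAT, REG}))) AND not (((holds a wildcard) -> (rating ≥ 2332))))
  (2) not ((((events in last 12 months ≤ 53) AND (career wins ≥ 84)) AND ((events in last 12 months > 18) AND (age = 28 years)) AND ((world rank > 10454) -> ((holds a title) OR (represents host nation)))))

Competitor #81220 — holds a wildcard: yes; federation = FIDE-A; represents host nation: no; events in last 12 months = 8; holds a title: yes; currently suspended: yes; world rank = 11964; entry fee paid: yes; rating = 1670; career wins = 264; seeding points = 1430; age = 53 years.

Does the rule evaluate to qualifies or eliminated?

Atomic conditions:
  rating ≥ 1039: 1670 ≥ 1039 is true
  seeding points ≤ 1081: 1430 ≤ 1081 is false
  world rank between 3421 and 4482: 11964 in [3421, 4482] is false
  federation ∈ {FIDE-A, JUN, NAT, REG}: FIDE-A is in the set → true
  holds a wildcard: yes → true
  rating ≥ 2332: 1670 ≥ 2332 is false
  events in last 12 months ≤ 53: 8 ≤ 53 is true
  career wins ≥ 84: 264 ≥ 84 is true
  events in last 12 months > 18: 8 > 18 is false
  age = 28 years: 53 == 28 is false
  world rank > 10454: 11964 > 10454 is true
  holds a title: yes → true
  represents host nation: no → false
Combine:
[1.1] exactly-one(true, false) = true
[1.2.1] false OR true = true
[1.2] NOT true = false
[1.3.1] true → false = false
[1.3] NOT false = true
[1] true AND false AND true = false
[2.1.1] true AND true = true
[2.1.2] false AND false = false
[2.1.3.2] true OR false = true
[2.1.3] true → true = true
[2.1] true AND false AND true = false
[2] NOT false = true
[root] false AND true = false
Overall: false → eliminated

Eliminated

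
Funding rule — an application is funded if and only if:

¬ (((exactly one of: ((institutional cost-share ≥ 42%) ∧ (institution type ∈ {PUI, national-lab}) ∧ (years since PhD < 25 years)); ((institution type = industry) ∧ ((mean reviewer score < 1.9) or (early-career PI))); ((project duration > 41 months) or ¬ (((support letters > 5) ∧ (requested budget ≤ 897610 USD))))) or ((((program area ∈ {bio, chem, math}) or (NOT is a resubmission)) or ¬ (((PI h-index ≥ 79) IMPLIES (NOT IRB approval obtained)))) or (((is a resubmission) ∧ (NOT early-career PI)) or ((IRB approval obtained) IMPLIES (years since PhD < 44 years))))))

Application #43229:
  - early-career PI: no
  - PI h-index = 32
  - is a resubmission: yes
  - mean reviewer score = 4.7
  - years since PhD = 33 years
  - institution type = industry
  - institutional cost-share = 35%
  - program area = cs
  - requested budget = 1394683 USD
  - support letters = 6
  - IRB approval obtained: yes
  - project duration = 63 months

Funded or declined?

Atomic conditions:
  institutional cost-share ≥ 42%: 35 ≥ 42 is false
  institution type ∈ {PUI, national-lab}: industry is not in the set → false
  years since PhD < 25 years: 33 < 25 is false
  institution type = industry: industry == industry is true
  mean reviewer score < 1.9: 4.7 < 1.9 is false
  early-career PI: no → false
  project duration > 41 months: 63 > 41 is true
  support letters > 5: 6 > 5 is true
  requested budget ≤ 897610 USD: 1394683 ≤ 897610 is false
  program area ∈ {bio, chem, math}: cs is not in the set → false
  NOT is a resubmission: yes → false
  PI h-index ≥ 79: 32 ≥ 79 is false
  NOT IRB approval obtained: yes → false
  is a resubmission: yes → true
  NOT early-career PI: no → true
  IRB approval obtained: yes → true
  years since PhD < 44 years: 33 < 44 is true
Combine:
[1.1.1] false AND false AND false = false
[1.1.2.2] false OR false = false
[1.1.2] true AND false = false
[1.1.3.2.1] true AND false = false
[1.1.3.2] NOT false = true
[1.1.3] true OR true = true
[1.1] exactly-one(false, false, true) = true
[1.2.1.1] false OR false = false
[1.2.1.2.1] false → false (antecedent false ⇒ implication holds) = true
[1.2.1.2] NOT true = false
[1.2.1] false OR false = false
[1.2.2.1] true AND true = true
[1.2.2.2] true → true = true
[1.2.2] true OR true = true
[1.2] false OR true = true
[1] true OR true = true
[root] NOT true = false
Overall: false → declined

Declined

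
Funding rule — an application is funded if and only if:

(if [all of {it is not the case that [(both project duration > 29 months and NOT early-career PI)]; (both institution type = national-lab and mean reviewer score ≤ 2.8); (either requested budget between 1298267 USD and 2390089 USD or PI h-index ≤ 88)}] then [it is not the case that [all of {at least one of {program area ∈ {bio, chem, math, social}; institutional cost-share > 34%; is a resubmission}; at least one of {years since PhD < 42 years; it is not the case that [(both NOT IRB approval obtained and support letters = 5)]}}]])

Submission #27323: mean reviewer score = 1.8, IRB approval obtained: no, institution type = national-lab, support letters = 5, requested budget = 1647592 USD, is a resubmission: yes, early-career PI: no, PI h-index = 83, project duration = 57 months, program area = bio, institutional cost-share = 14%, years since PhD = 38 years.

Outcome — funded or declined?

Funded

Atomic conditions:
  project duration > 29 months: 57 > 29 is true
  NOT early-career PI: no → true
  institution type = national-lab: national-lab == national-lab is true
  mean reviewer score ≤ 2.8: 1.8 ≤ 2.8 is true
  requested budget between 1298267 USD and 2390089 USD: 1647592 in [1298267, 2390089] is true
  PI h-index ≤ 88: 83 ≤ 88 is true
  program area ∈ {bio, chem, math, social}: bio is in the set → true
  institutional cost-share > 34%: 14 > 34 is false
  is a resubmission: yes → true
  years since PhD < 42 years: 38 < 42 is true
  NOT IRB approval obtained: no → true
  support letters = 5: 5 == 5 is true
Combine:
[1.1.1] true AND true = true
[1.1] NOT true = false
[1.2] true AND true = true
[1.3] true OR true = true
[1] false AND true AND true = false
[2.1.1] true OR false OR true = true
[2.1.2.2.1] true AND true = true
[2.1.2.2] NOT true = false
[2.1.2] true OR false = true
[2.1] true AND true = true
[2] NOT true = false
[root] false → false (antecedent false ⇒ implication holds) = true
Overall: true → funded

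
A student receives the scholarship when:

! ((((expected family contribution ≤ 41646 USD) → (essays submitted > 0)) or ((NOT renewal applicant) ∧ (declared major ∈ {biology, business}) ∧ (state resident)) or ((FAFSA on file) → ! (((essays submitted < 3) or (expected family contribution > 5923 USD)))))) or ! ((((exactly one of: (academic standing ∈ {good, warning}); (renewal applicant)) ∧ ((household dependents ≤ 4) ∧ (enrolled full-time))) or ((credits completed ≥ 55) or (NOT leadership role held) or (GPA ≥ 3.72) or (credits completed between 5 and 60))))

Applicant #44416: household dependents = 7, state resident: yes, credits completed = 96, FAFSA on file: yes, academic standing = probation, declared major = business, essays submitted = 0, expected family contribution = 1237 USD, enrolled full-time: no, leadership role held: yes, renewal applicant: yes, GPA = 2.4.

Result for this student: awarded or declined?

Atomic conditions:
  expected family contribution ≤ 41646 USD: 1237 ≤ 41646 is true
  essays submitted > 0: 0 > 0 is false
  NOT renewal applicant: yes → false
  declared major ∈ {biology, business}: business is in the set → true
  state resident: yes → true
  FAFSA on file: yes → true
  essays submitted < 3: 0 < 3 is true
  expected family contribution > 5923 USD: 1237 > 5923 is false
  academic standing ∈ {good, warning}: probation is not in the set → false
  renewal applicant: yes → true
  household dependents ≤ 4: 7 ≤ 4 is false
  enrolled full-time: no → false
  credits completed ≥ 55: 96 ≥ 55 is true
  NOT leadership role held: yes → false
  GPA ≥ 3.72: 2.4 ≥ 3.72 is false
  credits completed between 5 and 60: 96 in [5, 60] is false
Combine:
[1.1.1] true → false = false
[1.1.2] false AND true AND true = false
[1.1.3.2.1] true OR false = true
[1.1.3.2] NOT true = false
[1.1.3] true → false = false
[1.1] false OR false OR false = false
[1] NOT false = true
[2.1.1.1] exactly-one(false, true) = true
[2.1.1.2] false AND false = false
[2.1.1] true AND false = false
[2.1.2] true OR false OR false OR false = true
[2.1] false OR true = true
[2] NOT true = false
[root] true OR false = true
Overall: true → awarded

Awarded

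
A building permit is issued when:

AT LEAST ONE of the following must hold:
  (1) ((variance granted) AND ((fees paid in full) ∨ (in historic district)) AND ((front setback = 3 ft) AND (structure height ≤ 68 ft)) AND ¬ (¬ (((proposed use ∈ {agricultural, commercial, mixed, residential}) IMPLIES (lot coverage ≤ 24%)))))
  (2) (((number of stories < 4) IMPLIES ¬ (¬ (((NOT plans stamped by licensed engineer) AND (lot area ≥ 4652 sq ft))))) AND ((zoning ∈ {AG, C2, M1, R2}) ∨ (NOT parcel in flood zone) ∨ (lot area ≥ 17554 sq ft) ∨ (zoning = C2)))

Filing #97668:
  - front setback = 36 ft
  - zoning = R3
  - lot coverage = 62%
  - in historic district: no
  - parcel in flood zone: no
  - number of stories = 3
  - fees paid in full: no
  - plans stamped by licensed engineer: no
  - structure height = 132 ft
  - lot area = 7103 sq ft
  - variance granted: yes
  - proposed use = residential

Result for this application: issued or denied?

Atomic conditions:
  variance granted: yes → true
  fees paid in full: no → false
  in historic district: no → false
  front setback = 3 ft: 36 == 3 is false
  structure height ≤ 68 ft: 132 ≤ 68 is false
  proposed use ∈ {agricultural, commercial, mixed, residential}: residential is in the set → true
  lot coverage ≤ 24%: 62 ≤ 24 is false
  number of stories < 4: 3 < 4 is true
  NOT plans stamped by licensed engineer: no → true
  lot area ≥ 4652 sq ft: 7103 ≥ 4652 is true
  zoning ∈ {AG, C2, M1, R2}: R3 is not in the set → false
  NOT parcel in flood zone: no → true
  lot area ≥ 17554 sq ft: 7103 ≥ 17554 is false
  zoning = C2: R3 == C2 is false
Combine:
[1.2] false OR false = false
[1.3] false AND false = false
[1.4.1.1] true → false = false
[1.4.1] NOT false = true
[1.4] NOT true = false
[1] true AND false AND false AND false = false
[2.1.2.1.1] true AND true = true
[2.1.2.1] NOT true = false
[2.1.2] NOT false = true
[2.1] true → true = true
[2.2] false OR true OR false OR false = true
[2] true AND true = true
[root] false OR true = true
Overall: true → issued

Issued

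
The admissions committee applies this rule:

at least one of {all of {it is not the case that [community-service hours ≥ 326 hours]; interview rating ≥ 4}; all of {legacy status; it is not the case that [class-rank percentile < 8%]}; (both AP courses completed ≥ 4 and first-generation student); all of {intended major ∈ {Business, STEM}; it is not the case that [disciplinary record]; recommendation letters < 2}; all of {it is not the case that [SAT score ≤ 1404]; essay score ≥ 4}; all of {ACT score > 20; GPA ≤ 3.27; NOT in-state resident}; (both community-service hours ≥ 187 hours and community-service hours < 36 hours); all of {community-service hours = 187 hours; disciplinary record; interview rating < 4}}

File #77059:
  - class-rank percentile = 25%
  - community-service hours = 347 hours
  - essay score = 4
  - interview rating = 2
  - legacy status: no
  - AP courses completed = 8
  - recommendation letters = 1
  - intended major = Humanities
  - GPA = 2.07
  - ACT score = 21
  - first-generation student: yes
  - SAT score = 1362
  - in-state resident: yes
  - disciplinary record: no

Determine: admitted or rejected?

Admitted

Atomic conditions:
  community-service hours ≥ 326 hours: 347 ≥ 326 is true
  interview rating ≥ 4: 2 ≥ 4 is false
  legacy status: no → false
  class-rank percentile < 8%: 25 < 8 is false
  AP courses completed ≥ 4: 8 ≥ 4 is true
  first-generation student: yes → true
  intended major ∈ {Business, STEM}: Humanities is not in the set → false
  disciplinary record: no → false
  recommendation letters < 2: 1 < 2 is true
  SAT score ≤ 1404: 1362 ≤ 1404 is true
  essay score ≥ 4: 4 ≥ 4 is true
  ACT score > 20: 21 > 20 is true
  GPA ≤ 3.27: 2.07 ≤ 3.27 is true
  NOT in-state resident: yes → false
  community-service hours ≥ 187 hours: 347 ≥ 187 is true
  community-service hours < 36 hours: 347 < 36 is false
  community-service hours = 187 hours: 347 == 187 is false
  interview rating < 4: 2 < 4 is true
Combine:
[1.1] NOT true = false
[1] false AND false = false
[2.2] NOT false = true
[2] false AND true = false
[3] true AND true = true
[4.2] NOT false = true
[4] false AND true AND true = false
[5.1] NOT true = false
[5] false AND true = false
[6] true AND true AND false = false
[7] true AND false = false
[8] false AND false AND true = false
[root] false OR false OR true OR false OR false OR false OR false OR false = true
Overall: true → admitted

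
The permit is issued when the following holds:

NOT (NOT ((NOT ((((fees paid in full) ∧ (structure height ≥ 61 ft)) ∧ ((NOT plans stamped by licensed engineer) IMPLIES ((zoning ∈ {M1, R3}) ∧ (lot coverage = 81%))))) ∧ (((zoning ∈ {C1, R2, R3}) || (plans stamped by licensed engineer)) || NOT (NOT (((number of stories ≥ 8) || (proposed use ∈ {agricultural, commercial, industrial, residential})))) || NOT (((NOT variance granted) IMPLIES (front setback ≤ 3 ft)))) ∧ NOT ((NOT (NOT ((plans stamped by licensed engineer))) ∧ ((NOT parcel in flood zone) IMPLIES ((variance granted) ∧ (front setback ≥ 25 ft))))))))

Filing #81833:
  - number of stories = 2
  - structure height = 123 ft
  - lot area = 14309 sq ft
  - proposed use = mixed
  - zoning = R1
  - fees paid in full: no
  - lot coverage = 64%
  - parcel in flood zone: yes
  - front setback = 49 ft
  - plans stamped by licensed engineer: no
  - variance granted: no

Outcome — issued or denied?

Atomic conditions:
  fees paid in full: no → false
  structure height ≥ 61 ft: 123 ≥ 61 is true
  NOT plans stamped by licensed engineer: no → true
  zoning ∈ {M1, R3}: R1 is not in the set → false
  lot coverage = 81%: 64 == 81 is false
  zoning ∈ {C1, R2, R3}: R1 is not in the set → false
  plans stamped by licensed engineer: no → false
  number of stories ≥ 8: 2 ≥ 8 is false
  proposed use ∈ {agricultural, commercial, industrial, residential}: mixed is not in the set → false
  NOT variance granted: no → true
  front setback ≤ 3 ft: 49 ≤ 3 is false
  NOT parcel in flood zone: yes → false
  variance granted: no → false
  front setback ≥ 25 ft: 49 ≥ 25 is true
Combine:
[1.1.1.1.1] false AND true = false
[1.1.1.1.2.2] false AND false = false
[1.1.1.1.2] true → false = false
[1.1.1.1] false AND false = false
[1.1.1] NOT false = true
[1.1.2.1] false OR false = false
[1.1.2.2.1.1] false OR false = false
[1.1.2.2.1] NOT false = true
[1.1.2.2] NOT true = false
[1.1.2.3.1] true → false = false
[1.1.2.3] NOT false = true
[1.1.2] false OR false OR true = true
[1.1.3.1.1.1] NOT false = true
[1.1.3.1.1] NOT true = false
[1.1.3.1.2.2] false AND true = false
[1.1.3.1.2] false → false (antecedent false ⇒ implication holds) = true
[1.1.3.1] false AND true = false
[1.1.3] NOT false = true
[1.1] true AND true AND true = true
[1] NOT true = false
[root] NOT false = true
Overall: true → issued

Issued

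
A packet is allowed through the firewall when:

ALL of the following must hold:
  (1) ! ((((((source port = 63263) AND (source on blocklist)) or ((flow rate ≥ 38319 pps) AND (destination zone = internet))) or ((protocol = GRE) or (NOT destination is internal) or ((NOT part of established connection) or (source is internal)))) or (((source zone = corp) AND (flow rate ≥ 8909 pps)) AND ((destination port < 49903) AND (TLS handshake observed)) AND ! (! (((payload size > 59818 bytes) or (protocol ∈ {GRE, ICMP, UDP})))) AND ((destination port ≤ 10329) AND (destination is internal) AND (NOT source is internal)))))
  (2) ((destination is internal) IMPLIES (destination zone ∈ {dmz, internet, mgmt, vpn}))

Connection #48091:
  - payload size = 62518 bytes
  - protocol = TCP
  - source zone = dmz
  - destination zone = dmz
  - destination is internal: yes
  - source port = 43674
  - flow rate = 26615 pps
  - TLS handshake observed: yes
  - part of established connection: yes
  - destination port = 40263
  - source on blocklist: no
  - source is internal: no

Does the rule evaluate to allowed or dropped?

Allowed

Atomic conditions:
  source port = 63263: 43674 == 63263 is false
  source on blocklist: no → false
  flow rate ≥ 38319 pps: 26615 ≥ 38319 is false
  destination zone = internet: dmz == internet is false
  protocol = GRE: TCP == GRE is false
  NOT destination is internal: yes → false
  NOT part of established connection: yes → false
  source is internal: no → false
  source zone = corp: dmz == corp is false
  flow rate ≥ 8909 pps: 26615 ≥ 8909 is true
  destination port < 49903: 40263 < 49903 is true
  TLS handshake observed: yes → true
  payload size > 59818 bytes: 62518 > 59818 is true
  protocol ∈ {GRE, ICMP, UDP}: TCP is not in the set → false
  destination port ≤ 10329: 40263 ≤ 10329 is false
  destination is internal: yes → true
  NOT source is internal: no → true
  destination zone ∈ {dmz, internet, mgmt, vpn}: dmz is in the set → true
Combine:
[1.1.1.1.1] false AND false = false
[1.1.1.1.2] false AND false = false
[1.1.1.1] false OR false = false
[1.1.1.2.3] false OR false = false
[1.1.1.2] false OR false OR false = false
[1.1.1] false OR false = false
[1.1.2.1] false AND true = false
[1.1.2.2] true AND true = true
[1.1.2.3.1.1] true OR false = true
[1.1.2.3.1] NOT true = false
[1.1.2.3] NOT false = true
[1.1.2.4] false AND true AND true = false
[1.1.2] false AND true AND true AND false = false
[1.1] false OR false = false
[1] NOT false = true
[2] true → true = true
[root] true AND true = true
Overall: true → allowed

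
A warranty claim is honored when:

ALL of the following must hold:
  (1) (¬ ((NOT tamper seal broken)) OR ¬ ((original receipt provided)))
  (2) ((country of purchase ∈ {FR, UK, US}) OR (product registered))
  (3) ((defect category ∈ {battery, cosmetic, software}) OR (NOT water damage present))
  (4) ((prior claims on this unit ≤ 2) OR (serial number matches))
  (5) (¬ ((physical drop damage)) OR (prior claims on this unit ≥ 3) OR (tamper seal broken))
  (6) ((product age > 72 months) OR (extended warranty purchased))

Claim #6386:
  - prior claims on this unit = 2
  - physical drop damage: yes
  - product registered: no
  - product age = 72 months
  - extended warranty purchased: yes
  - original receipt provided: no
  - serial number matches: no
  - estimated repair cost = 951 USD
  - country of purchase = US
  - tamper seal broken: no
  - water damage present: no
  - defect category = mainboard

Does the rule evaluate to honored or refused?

Refused

Atomic conditions:
  NOT tamper seal broken: no → true
  original receipt provided: no → false
  country of purchase ∈ {FR, UK, US}: US is in the set → true
  product registered: no → false
  defect category ∈ {battery, cosmetic, software}: mainboard is not in the set → false
  NOT water damage present: no → true
  prior claims on this unit ≤ 2: 2 ≤ 2 is true
  serial number matches: no → false
  physical drop damage: yes → true
  prior claims on this unit ≥ 3: 2 ≥ 3 is false
  tamper seal broken: no → false
  product age > 72 months: 72 > 72 is false
  extended warranty purchased: yes → true
Combine:
[1.1] NOT true = false
[1.2] NOT false = true
[1] false OR true = true
[2] true OR false = true
[3] false OR true = true
[4] true OR false = true
[5.1] NOT true = false
[5] false OR false OR false = false
[6] false OR true = true
[root] true AND true AND true AND true AND false AND true = false
Overall: false → refused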